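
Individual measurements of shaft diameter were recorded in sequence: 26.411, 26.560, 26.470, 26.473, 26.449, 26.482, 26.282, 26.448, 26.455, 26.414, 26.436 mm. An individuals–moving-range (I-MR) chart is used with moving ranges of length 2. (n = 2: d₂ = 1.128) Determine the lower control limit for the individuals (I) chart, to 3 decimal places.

X̄ = (26.411 + 26.560 + 26.470 + 26.473 + 26.449 + 26.482 + 26.282 + 26.448 + 26.455 + 26.414 + 26.436) / 11 = 26.4436
Moving ranges: 0.149, 0.090, 0.003, 0.024, 0.033, 0.200, 0.166, 0.007, 0.041, 0.022; M̄R̄ = 0.7350 / 10 = 0.0735
LCL = X̄ − 3·M̄R̄/d₂ = 26.4436 − 3 × 0.0735 / 1.128 = 26.2482

26.248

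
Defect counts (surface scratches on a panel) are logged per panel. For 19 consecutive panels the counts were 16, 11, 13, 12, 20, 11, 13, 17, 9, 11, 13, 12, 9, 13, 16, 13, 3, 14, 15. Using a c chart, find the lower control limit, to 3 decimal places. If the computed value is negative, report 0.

2.000

c̄ = (16 + 11 + 13 + 12 + 20 + 11 + 13 + 17 + 9 + 11 + 13 + 12 + 9 + 13 + 16 + 13 + 3 + 14 + 15) / 19 = 241 / 19 = 12.6842
LCL = c̄ − 3√c̄ = 12.6842 − 3 × 3.5615 = 1.9997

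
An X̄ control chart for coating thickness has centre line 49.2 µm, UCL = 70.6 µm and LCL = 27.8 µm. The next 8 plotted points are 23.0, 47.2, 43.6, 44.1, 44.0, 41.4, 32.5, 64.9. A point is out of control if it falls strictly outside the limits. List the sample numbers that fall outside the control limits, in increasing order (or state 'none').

1

Compare each point to [27.8, 70.6]: sample 1 = 23.0 < LCL.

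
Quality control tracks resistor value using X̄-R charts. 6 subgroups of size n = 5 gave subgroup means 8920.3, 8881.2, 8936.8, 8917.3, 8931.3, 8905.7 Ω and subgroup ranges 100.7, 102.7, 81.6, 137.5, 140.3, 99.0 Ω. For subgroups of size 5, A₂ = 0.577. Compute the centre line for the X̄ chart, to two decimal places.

X̄̄ = (8920.3 + 8881.2 + 8936.8 + 8917.3 + 8931.3 + 8905.7) / 6 = 53492.6000 / 6 = 8915.4333
CL = X̄̄ = 8915.4333

8915.43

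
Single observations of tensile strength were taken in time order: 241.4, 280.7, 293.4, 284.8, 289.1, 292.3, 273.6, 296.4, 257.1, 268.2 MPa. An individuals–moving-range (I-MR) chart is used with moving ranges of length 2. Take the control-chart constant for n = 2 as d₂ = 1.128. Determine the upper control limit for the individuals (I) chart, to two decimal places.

324.98

X̄ = (241.4 + 280.7 + 293.4 + 284.8 + 289.1 + 292.3 + 273.6 + 296.4 + 257.1 + 268.2) / 10 = 277.7000
Moving ranges: 39.3, 12.7, 8.6, 4.3, 3.2, 18.7, 22.8, 39.3, 11.1; M̄R̄ = 160.0000 / 9 = 17.7778
UCL = X̄ + 3·M̄R̄/d₂ = 277.7000 + 3 × 17.7778 / 1.128 = 324.9813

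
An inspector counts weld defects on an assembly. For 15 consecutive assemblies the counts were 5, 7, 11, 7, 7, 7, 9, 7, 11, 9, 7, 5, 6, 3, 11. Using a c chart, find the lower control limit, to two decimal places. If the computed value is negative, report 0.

c̄ = (5 + 7 + 11 + 7 + 7 + 7 + 9 + 7 + 11 + 9 + 7 + 5 + 6 + 3 + 11) / 15 = 112 / 15 = 7.4667
LCL = c̄ − 3√c̄ = 7.4667 − 3 × 2.7325 = -0.7309 → 0 (cannot be negative)

0.00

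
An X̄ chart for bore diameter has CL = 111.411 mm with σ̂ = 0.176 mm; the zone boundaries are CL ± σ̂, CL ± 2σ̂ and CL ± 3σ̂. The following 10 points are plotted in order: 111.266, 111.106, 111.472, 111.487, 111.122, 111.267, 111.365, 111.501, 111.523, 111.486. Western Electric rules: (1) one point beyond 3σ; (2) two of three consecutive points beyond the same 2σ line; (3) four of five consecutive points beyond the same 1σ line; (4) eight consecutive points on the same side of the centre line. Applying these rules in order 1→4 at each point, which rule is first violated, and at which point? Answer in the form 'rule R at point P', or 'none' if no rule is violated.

Zone of each point (C = within 1σ̂, B = 1σ̂–2σ̂, A = 2σ̂–3σ̂, * = beyond 3σ̂; sign = side of CL): 1:-C, 2:-B, 3:+C, 4:+C, 5:-B, 6:-C, 7:-C, 8:+C, 9:+C, 10:+C
No rule fires across all 10 points.

none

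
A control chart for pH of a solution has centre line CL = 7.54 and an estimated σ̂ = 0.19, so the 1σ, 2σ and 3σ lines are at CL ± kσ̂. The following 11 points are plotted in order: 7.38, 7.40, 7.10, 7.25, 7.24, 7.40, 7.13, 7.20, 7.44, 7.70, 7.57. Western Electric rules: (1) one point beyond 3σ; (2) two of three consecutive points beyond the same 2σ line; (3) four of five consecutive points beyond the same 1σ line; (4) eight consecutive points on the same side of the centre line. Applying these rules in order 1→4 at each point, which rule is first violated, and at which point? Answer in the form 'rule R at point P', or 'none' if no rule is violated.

rule 3 at point 7

Zone of each point (C = within 1σ̂, B = 1σ̂–2σ̂, A = 2σ̂–3σ̂, * = beyond 3σ̂; sign = side of CL): 1:-C, 2:-C, 3:-A, 4:-B, 5:-B, 6:-C, 7:-A, 8:-B, 9:-C, 10:+C, 11:+C
Rule 3 (four of five consecutive points beyond the same 1σ limit) is satisfied at point 7.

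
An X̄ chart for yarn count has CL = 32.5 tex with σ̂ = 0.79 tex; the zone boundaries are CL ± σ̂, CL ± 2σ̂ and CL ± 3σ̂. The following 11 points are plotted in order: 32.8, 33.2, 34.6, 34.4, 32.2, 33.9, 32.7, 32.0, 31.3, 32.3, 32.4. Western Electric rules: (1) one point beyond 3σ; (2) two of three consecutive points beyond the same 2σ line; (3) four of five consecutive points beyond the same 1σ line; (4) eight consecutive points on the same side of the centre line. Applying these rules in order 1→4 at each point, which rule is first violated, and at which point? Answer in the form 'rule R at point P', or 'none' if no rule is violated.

rule 2 at point 4

Zone of each point (C = within 1σ̂, B = 1σ̂–2σ̂, A = 2σ̂–3σ̂, * = beyond 3σ̂; sign = side of CL): 1:+C, 2:+C, 3:+A, 4:+A, 5:-C, 6:+B, 7:+C, 8:-C, 9:-B, 10:-C, 11:-C
Rule 2 (two of three consecutive points beyond the same 2σ limit) is satisfied at point 4.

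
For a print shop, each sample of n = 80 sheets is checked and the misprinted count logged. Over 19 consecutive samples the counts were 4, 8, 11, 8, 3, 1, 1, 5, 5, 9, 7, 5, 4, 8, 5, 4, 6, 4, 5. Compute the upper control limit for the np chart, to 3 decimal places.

12.165

p̄ = Σdᵢ / (k·n) = 103 / (19 × 80) = 0.06776
UCL = np̄ + 3·√(np̄(1−p̄)) = 5.4211 + 3 × √(5.4211×0.93224) = 5.4211 + 3 × 2.2480 = 12.1652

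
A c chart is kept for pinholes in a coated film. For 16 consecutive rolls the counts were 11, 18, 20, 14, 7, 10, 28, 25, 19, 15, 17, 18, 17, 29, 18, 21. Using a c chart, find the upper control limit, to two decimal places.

c̄ = (11 + 18 + 20 + 14 + 7 + 10 + 28 + 25 + 19 + 15 + 17 + 18 + 17 + 29 + 18 + 21) / 16 = 287 / 16 = 17.9375
UCL = c̄ + 3√c̄ = 17.9375 + 3 × √17.9375 = 17.9375 + 3 × 4.2353 = 30.6433

30.64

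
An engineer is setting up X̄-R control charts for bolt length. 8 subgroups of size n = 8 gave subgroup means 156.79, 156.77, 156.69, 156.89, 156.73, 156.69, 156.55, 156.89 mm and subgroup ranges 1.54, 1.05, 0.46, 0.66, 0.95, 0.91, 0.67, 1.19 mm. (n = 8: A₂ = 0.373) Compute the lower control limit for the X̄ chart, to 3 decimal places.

X̄̄ = (156.79 + 156.77 + 156.69 + 156.89 + 156.73 + 156.69 + 156.55 + 156.89) / 8 = 1254.0000 / 8 = 156.7500
R̄ = (1.54 + 1.05 + 0.46 + 0.66 + 0.95 + 0.91 + 0.67 + 1.19) / 8 = 7.4300 / 8 = 0.9287
LCL = X̄̄ − A₂·R̄ = 156.7500 − 0.373 × 0.9287 = 156.4036

156.404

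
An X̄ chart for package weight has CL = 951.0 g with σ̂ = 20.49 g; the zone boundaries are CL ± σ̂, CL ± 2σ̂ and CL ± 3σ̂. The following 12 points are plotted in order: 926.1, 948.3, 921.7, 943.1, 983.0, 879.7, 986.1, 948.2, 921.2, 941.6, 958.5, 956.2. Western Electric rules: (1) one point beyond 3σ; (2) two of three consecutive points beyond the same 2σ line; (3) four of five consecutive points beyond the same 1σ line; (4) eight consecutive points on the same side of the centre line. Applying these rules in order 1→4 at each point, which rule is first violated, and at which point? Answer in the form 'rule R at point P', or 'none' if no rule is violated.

Zone of each point (C = within 1σ̂, B = 1σ̂–2σ̂, A = 2σ̂–3σ̂, * = beyond 3σ̂; sign = side of CL): 1:-B, 2:-C, 3:-B, 4:-C, 5:+B, 6:-*, 7:+B, 8:-C, 9:-B, 10:-C, 11:+C, 12:+C
Rule 1 (one point beyond the 3σ limits) is satisfied at point 6.

rule 1 at point 6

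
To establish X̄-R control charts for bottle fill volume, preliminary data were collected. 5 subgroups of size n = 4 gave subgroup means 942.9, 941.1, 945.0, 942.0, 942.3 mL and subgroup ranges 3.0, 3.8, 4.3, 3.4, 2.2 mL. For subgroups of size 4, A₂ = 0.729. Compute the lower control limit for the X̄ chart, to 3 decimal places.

940.225

X̄̄ = (942.9 + 941.1 + 945.0 + 942.0 + 942.3) / 5 = 4713.3000 / 5 = 942.6600
R̄ = (3.0 + 3.8 + 4.3 + 3.4 + 2.2) / 5 = 16.7000 / 5 = 3.3400
LCL = X̄̄ − A₂·R̄ = 942.6600 − 0.729 × 3.3400 = 940.2251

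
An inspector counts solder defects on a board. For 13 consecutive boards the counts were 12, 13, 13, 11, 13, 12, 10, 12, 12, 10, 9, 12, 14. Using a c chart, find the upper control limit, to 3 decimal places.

c̄ = (12 + 13 + 13 + 11 + 13 + 12 + 10 + 12 + 12 + 10 + 9 + 12 + 14) / 13 = 153 / 13 = 11.7692
UCL = c̄ + 3√c̄ = 11.7692 + 3 × √11.7692 = 11.7692 + 3 × 3.4306 = 22.0611

22.061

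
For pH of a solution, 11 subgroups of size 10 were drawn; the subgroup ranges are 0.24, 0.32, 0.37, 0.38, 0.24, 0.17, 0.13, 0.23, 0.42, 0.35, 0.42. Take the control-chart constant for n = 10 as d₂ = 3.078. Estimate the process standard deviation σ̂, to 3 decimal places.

R̄ = (0.24 + 0.32 + 0.37 + 0.38 + 0.24 + 0.17 + 0.13 + 0.23 + 0.42 + 0.35 + 0.42) / 11 = 0.2973
σ̂ = R̄ / d₂ = 0.2973 / 3.078 = 0.0966

0.097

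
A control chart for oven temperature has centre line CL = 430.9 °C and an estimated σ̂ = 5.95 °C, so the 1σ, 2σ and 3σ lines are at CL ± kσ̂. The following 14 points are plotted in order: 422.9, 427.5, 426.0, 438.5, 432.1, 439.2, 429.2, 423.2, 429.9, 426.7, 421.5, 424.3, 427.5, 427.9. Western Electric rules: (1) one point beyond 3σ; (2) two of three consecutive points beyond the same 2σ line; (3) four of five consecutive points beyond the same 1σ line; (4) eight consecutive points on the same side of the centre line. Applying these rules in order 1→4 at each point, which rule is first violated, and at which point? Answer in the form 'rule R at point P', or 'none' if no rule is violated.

rule 4 at point 14

Zone of each point (C = within 1σ̂, B = 1σ̂–2σ̂, A = 2σ̂–3σ̂, * = beyond 3σ̂; sign = side of CL): 1:-B, 2:-C, 3:-C, 4:+B, 5:+C, 6:+B, 7:-C, 8:-B, 9:-C, 10:-C, 11:-B, 12:-B, 13:-C, 14:-C
Rule 4 (eight consecutive points on the same side of the centre line) is satisfied at point 14.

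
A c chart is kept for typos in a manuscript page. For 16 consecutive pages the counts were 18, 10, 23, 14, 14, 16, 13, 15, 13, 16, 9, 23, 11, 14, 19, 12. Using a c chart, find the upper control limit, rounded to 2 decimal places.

26.62

c̄ = (18 + 10 + 23 + 14 + 14 + 16 + 13 + 15 + 13 + 16 + 9 + 23 + 11 + 14 + 19 + 12) / 16 = 240 / 16 = 15.0000
UCL = c̄ + 3√c̄ = 15.0000 + 3 × √15.0000 = 15.0000 + 3 × 3.8730 = 26.6190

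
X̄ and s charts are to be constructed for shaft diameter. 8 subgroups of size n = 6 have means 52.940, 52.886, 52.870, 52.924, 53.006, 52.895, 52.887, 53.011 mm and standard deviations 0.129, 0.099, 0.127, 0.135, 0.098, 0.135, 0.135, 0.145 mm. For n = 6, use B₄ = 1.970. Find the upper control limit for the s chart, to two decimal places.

s̄ = (0.129 + 0.099 + 0.127 + 0.135 + 0.098 + 0.135 + 0.135 + 0.145) / 8 = 0.1254
UCL_s = B₄·s̄ = 1.970 × 0.1254 = 0.2470

0.25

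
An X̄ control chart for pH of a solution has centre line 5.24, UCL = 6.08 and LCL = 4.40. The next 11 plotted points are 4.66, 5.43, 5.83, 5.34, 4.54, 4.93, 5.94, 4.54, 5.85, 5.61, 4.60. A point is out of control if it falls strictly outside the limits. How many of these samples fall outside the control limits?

0

All 11 points lie within [4.40, 6.08].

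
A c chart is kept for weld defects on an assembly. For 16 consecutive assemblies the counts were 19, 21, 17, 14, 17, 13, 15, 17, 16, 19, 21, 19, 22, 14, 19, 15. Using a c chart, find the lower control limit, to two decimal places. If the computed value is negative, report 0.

4.87

c̄ = (19 + 21 + 17 + 14 + 17 + 13 + 15 + 17 + 16 + 19 + 21 + 19 + 22 + 14 + 19 + 15) / 16 = 278 / 16 = 17.3750
LCL = c̄ − 3√c̄ = 17.3750 − 3 × 4.1683 = 4.8700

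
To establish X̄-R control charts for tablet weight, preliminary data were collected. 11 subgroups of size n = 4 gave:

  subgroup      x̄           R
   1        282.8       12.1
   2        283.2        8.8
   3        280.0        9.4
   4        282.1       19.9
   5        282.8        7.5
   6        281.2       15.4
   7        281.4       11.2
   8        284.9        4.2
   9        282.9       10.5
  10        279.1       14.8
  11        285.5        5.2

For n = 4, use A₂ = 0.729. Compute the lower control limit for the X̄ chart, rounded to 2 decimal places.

X̄̄ = (282.8 + 283.2 + 280.0 + 282.1 + 282.8 + 281.2 + 281.4 + 284.9 + 282.9 + 279.1 + 285.5) / 11 = 3105.9000 / 11 = 282.3545
R̄ = (12.1 + 8.8 + 9.4 + 19.9 + 7.5 + 15.4 + 11.2 + 4.2 + 10.5 + 14.8 + 5.2) / 11 = 119.0000 / 11 = 10.8182
LCL = X̄̄ − A₂·R̄ = 282.3545 − 0.729 × 10.8182 = 274.4681

274.47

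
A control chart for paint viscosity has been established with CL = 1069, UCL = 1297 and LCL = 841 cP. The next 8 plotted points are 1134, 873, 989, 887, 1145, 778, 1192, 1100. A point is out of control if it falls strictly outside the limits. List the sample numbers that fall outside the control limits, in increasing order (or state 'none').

6

Compare each point to [841, 1297]: sample 6 = 778 < LCL.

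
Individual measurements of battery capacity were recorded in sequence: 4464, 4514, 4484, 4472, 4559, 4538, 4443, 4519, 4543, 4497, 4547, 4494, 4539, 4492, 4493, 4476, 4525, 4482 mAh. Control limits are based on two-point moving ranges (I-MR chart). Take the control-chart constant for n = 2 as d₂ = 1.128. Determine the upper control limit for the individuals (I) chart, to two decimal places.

X̄ = (4464 + 4514 + 4484 + 4472 + 4559 + 4538 + 4443 + 4519 + 4543 + 4497 + 4547 + 4494 + 4539 + 4492 + 4493 + 4476 + 4525 + 4482) / 18 = 4504.5000
Moving ranges: 50, 30, 12, 87, 21, 95, 76, 24, 46, 50, 53, 45, 47, 1, 17, 49, 43; M̄R̄ = 746.0000 / 17 = 43.8824
UCL = X̄ + 3·M̄R̄/d₂ = 4504.5000 + 3 × 43.8824 / 1.128 = 4621.2084

4621.21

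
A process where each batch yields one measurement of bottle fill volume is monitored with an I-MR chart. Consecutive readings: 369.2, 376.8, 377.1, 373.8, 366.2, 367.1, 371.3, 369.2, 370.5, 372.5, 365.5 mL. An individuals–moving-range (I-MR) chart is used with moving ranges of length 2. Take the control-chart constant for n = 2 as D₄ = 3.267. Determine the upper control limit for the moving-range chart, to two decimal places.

11.86

Moving ranges: 7.6, 0.3, 3.3, 7.6, 0.9, 4.2, 2.1, 1.3, 2.0, 7.0; M̄R̄ = 36.3000 / 10 = 3.6300
UCL_MR = D₄·M̄R̄ = 3.267 × 3.6300 = 11.8592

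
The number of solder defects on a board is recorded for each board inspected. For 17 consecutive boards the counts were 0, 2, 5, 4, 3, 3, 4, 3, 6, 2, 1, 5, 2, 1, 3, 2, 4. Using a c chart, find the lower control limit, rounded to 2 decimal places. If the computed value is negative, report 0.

0.00

c̄ = (0 + 2 + 5 + 4 + 3 + 3 + 4 + 3 + 6 + 2 + 1 + 5 + 2 + 1 + 3 + 2 + 4) / 17 = 50 / 17 = 2.9412
LCL = c̄ − 3√c̄ = 2.9412 − 3 × 1.7150 = -2.2038 → 0 (cannot be negative)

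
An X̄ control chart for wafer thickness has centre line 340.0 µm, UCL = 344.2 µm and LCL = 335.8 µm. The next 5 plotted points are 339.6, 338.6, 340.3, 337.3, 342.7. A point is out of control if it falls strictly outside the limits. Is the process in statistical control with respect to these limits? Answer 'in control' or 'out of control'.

in control

All 5 points lie within [335.8, 344.2].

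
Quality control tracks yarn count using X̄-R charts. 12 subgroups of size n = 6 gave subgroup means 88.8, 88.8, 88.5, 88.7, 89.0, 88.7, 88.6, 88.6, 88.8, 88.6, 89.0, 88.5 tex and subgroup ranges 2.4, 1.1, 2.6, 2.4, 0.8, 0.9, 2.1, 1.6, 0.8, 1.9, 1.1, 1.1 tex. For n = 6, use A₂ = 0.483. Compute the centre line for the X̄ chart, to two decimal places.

88.72

X̄̄ = (88.8 + 88.8 + 88.5 + 88.7 + 89.0 + 88.7 + 88.6 + 88.6 + 88.8 + 88.6 + 89.0 + 88.5) / 12 = 1064.6000 / 12 = 88.7167
CL = X̄̄ = 88.7167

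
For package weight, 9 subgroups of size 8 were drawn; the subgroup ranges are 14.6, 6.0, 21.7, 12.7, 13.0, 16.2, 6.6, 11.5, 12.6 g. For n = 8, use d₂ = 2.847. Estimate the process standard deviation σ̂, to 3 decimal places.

4.484

R̄ = (14.6 + 6.0 + 21.7 + 12.7 + 13.0 + 16.2 + 6.6 + 11.5 + 12.6) / 9 = 12.7667
σ̂ = R̄ / d₂ = 12.7667 / 2.847 = 4.4843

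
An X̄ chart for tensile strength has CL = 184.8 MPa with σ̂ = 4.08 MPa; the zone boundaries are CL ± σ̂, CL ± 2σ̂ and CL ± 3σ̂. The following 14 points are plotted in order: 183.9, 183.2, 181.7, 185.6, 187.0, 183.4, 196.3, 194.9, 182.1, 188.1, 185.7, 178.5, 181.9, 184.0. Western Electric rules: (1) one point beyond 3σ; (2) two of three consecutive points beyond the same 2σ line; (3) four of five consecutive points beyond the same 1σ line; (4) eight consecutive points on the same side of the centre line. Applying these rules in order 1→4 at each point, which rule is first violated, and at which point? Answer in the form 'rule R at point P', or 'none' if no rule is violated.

Zone of each point (C = within 1σ̂, B = 1σ̂–2σ̂, A = 2σ̂–3σ̂, * = beyond 3σ̂; sign = side of CL): 1:-C, 2:-C, 3:-C, 4:+C, 5:+C, 6:-C, 7:+A, 8:+A, 9:-C, 10:+C, 11:+C, 12:-B, 13:-C, 14:-C
Rule 2 (two of three consecutive points beyond the same 2σ limit) is satisfied at point 8.

rule 2 at point 8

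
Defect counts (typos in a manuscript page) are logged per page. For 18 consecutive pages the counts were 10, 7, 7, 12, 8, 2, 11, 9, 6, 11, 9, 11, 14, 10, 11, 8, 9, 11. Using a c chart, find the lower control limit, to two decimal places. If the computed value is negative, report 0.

0.11

c̄ = (10 + 7 + 7 + 12 + 8 + 2 + 11 + 9 + 6 + 11 + 9 + 11 + 14 + 10 + 11 + 8 + 9 + 11) / 18 = 166 / 18 = 9.2222
LCL = c̄ − 3√c̄ = 9.2222 − 3 × 3.0368 = 0.1118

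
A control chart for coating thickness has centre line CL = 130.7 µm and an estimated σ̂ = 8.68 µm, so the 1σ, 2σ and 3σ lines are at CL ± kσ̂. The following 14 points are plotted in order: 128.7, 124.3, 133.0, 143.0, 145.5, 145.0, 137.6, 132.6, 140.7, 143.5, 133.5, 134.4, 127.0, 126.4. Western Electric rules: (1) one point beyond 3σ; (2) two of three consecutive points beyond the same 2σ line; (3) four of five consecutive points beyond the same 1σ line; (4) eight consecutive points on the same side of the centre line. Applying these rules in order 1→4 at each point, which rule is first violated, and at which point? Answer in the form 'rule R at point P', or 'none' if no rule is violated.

rule 4 at point 10

Zone of each point (C = within 1σ̂, B = 1σ̂–2σ̂, A = 2σ̂–3σ̂, * = beyond 3σ̂; sign = side of CL): 1:-C, 2:-C, 3:+C, 4:+B, 5:+B, 6:+B, 7:+C, 8:+C, 9:+B, 10:+B, 11:+C, 12:+C, 13:-C, 14:-C
Rule 4 (eight consecutive points on the same side of the centre line) is satisfied at point 10.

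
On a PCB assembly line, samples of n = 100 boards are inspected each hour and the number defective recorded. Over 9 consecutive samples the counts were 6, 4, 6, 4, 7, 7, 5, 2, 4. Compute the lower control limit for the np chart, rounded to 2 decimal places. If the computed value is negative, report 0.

0.00

p̄ = Σdᵢ / (k·n) = 45 / (9 × 100) = 0.05000
LCL = np̄ − 3·√(np̄(1−p̄)) = 5.0000 − 3 × 2.1794 = -1.5383 → 0 (negative, so LCL = 0)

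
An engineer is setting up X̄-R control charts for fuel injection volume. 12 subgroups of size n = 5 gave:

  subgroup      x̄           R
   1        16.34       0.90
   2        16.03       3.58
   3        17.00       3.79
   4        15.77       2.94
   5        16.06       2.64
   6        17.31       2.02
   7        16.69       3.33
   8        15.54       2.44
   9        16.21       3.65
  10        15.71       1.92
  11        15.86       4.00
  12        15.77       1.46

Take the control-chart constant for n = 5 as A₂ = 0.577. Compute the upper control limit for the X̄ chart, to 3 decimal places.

17.762

X̄̄ = (16.34 + 16.03 + 17.00 + 15.77 + 16.06 + 17.31 + 16.69 + 15.54 + 16.21 + 15.71 + 15.86 + 15.77) / 12 = 194.2900 / 12 = 16.1908
R̄ = (0.90 + 3.58 + 3.79 + 2.94 + 2.64 + 2.02 + 3.33 + 2.44 + 3.65 + 1.92 + 4.00 + 1.46) / 12 = 32.6700 / 12 = 2.7225
UCL = X̄̄ + A₂·R̄ = 16.1908 + 0.577 × 2.7225 = 17.7617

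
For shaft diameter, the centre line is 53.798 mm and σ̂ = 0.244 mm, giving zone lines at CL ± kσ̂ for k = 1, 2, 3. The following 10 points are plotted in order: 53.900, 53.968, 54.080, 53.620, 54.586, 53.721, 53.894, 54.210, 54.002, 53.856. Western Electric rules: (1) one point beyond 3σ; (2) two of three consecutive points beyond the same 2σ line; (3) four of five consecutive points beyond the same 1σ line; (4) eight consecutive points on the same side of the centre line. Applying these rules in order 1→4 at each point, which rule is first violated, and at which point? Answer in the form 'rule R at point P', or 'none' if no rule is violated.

Zone of each point (C = within 1σ̂, B = 1σ̂–2σ̂, A = 2σ̂–3σ̂, * = beyond 3σ̂; sign = side of CL): 1:+C, 2:+C, 3:+B, 4:-C, 5:+*, 6:-C, 7:+C, 8:+B, 9:+C, 10:+C
Rule 1 (one point beyond the 3σ limits) is satisfied at point 5.

rule 1 at point 5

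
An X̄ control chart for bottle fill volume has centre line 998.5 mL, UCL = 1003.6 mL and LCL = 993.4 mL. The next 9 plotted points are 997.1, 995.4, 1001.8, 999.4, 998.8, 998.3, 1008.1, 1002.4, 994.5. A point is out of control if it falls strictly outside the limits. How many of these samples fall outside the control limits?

1

Compare each point to [993.4, 1003.6]: sample 7 = 1008.1 > UCL.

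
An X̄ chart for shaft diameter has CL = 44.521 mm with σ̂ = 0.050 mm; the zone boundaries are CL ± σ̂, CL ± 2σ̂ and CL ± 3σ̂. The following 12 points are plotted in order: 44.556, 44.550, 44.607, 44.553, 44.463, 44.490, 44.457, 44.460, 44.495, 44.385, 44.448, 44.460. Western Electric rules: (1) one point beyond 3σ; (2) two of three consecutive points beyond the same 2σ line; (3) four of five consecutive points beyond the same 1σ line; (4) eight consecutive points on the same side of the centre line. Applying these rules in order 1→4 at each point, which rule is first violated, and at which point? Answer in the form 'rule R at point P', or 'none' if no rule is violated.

rule 3 at point 11

Zone of each point (C = within 1σ̂, B = 1σ̂–2σ̂, A = 2σ̂–3σ̂, * = beyond 3σ̂; sign = side of CL): 1:+C, 2:+C, 3:+B, 4:+C, 5:-B, 6:-C, 7:-B, 8:-B, 9:-C, 10:-A, 11:-B, 12:-B
Rule 3 (four of five consecutive points beyond the same 1σ limit) is satisfied at point 11.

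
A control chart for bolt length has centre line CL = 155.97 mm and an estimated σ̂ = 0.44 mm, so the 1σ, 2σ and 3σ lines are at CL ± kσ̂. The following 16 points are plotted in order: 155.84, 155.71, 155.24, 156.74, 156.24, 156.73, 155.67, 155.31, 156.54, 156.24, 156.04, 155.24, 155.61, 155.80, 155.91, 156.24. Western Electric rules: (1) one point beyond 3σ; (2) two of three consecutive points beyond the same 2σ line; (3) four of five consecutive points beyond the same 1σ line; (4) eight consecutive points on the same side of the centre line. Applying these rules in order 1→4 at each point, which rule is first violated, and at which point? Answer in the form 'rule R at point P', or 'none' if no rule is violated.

Zone of each point (C = within 1σ̂, B = 1σ̂–2σ̂, A = 2σ̂–3σ̂, * = beyond 3σ̂; sign = side of CL): 1:-C, 2:-C, 3:-B, 4:+B, 5:+C, 6:+B, 7:-C, 8:-B, 9:+B, 10:+C, 11:+C, 12:-B, 13:-C, 14:-C, 15:-C, 16:+C
No rule fires across all 16 points.

none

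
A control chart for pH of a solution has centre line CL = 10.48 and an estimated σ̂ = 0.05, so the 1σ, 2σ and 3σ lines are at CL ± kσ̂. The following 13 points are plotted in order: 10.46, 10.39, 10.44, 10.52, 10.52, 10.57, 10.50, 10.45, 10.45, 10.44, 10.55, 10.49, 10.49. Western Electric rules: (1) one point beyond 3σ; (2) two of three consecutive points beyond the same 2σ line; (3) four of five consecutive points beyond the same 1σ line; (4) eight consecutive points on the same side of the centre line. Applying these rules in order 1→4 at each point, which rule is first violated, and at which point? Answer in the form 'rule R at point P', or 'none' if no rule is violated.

Zone of each point (C = within 1σ̂, B = 1σ̂–2σ̂, A = 2σ̂–3σ̂, * = beyond 3σ̂; sign = side of CL): 1:-C, 2:-B, 3:-C, 4:+C, 5:+C, 6:+B, 7:+C, 8:-C, 9:-C, 10:-C, 11:+B, 12:+C, 13:+C
No rule fires across all 13 points.

none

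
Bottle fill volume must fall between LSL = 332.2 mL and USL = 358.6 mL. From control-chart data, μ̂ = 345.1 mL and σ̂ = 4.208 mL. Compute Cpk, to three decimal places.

Cpu = (USL − μ̂) / (3σ̂) = (358.6 − 345.1) / (3 × 4.208) = 1.0694; Cpl = (μ̂ − LSL) / (3σ̂) = (345.1 − 332.2) / (3 × 4.208) = 1.0219; Cpk = min(Cpu, Cpl) = 1.0219

1.022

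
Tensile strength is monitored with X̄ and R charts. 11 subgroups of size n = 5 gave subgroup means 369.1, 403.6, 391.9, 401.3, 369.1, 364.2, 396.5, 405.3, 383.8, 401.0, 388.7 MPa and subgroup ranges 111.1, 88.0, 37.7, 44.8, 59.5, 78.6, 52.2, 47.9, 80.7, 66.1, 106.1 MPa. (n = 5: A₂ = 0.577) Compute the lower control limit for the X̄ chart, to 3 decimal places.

X̄̄ = (369.1 + 403.6 + 391.9 + 401.3 + 369.1 + 364.2 + 396.5 + 405.3 + 383.8 + 401.0 + 388.7) / 11 = 4274.5000 / 11 = 388.5909
R̄ = (111.1 + 88.0 + 37.7 + 44.8 + 59.5 + 78.6 + 52.2 + 47.9 + 80.7 + 66.1 + 106.1) / 11 = 772.7000 / 11 = 70.2455
LCL = X̄̄ − A₂·R̄ = 388.5909 − 0.577 × 70.2455 = 348.0593

348.059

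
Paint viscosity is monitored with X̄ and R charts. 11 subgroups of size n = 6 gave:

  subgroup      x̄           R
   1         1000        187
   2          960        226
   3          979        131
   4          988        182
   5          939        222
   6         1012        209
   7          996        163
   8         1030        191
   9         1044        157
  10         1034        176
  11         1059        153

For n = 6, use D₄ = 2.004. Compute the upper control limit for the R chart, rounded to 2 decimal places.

R̄ = (187 + 226 + 131 + 182 + 222 + 209 + 163 + 191 + 157 + 176 + 153) / 11 = 1997.0000 / 11 = 181.5455
UCL_R = D₄·R̄ = 2.004 × 181.5455 = 363.8171

363.82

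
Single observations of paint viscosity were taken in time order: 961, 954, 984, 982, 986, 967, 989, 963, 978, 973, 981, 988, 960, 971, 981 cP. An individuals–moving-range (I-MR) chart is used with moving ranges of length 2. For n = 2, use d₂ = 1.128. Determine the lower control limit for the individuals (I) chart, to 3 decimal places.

937.679

X̄ = (961 + 954 + 984 + 982 + 986 + 967 + 989 + 963 + 978 + 973 + 981 + 988 + 960 + 971 + 981) / 15 = 974.5333
Moving ranges: 7, 30, 2, 4, 19, 22, 26, 15, 5, 8, 7, 28, 11, 10; M̄R̄ = 194.0000 / 14 = 13.8571
LCL = X̄ − 3·M̄R̄/d₂ = 974.5333 − 3 × 13.8571 / 1.128 = 937.6792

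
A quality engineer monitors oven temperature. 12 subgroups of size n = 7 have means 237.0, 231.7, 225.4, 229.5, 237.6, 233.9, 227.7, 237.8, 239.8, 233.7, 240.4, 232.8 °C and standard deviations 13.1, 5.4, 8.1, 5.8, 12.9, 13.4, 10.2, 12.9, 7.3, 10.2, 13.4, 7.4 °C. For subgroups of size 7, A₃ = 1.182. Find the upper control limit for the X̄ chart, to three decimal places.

X̄̄ = (237.0 + 231.7 + 225.4 + 229.5 + 237.6 + 233.9 + 227.7 + 237.8 + 239.8 + 233.7 + 240.4 + 232.8) / 12 = 233.9417
s̄ = (13.1 + 5.4 + 8.1 + 5.8 + 12.9 + 13.4 + 10.2 + 12.9 + 7.3 + 10.2 + 13.4 + 7.4) / 12 = 10.0083
UCL = X̄̄ + A₃·s̄ = 233.9417 + 1.182 × 10.0083 = 245.7715

245.772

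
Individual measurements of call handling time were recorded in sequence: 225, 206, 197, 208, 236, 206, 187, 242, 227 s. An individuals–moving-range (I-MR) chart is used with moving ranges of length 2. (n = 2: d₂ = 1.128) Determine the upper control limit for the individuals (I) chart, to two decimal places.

X̄ = (225 + 206 + 197 + 208 + 236 + 206 + 187 + 242 + 227) / 9 = 214.8889
Moving ranges: 19, 9, 11, 28, 30, 19, 55, 15; M̄R̄ = 186.0000 / 8 = 23.2500
UCL = X̄ + 3·M̄R̄/d₂ = 214.8889 + 3 × 23.2500 / 1.128 = 276.7240

276.72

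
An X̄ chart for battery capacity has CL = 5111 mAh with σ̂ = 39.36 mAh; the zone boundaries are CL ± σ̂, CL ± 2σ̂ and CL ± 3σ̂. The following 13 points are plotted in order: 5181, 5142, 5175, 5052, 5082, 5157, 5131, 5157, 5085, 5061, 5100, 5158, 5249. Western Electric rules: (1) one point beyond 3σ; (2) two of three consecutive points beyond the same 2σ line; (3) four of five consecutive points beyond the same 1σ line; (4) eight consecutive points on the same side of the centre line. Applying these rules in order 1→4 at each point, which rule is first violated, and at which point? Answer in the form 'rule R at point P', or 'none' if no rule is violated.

rule 1 at point 13

Zone of each point (C = within 1σ̂, B = 1σ̂–2σ̂, A = 2σ̂–3σ̂, * = beyond 3σ̂; sign = side of CL): 1:+B, 2:+C, 3:+B, 4:-B, 5:-C, 6:+B, 7:+C, 8:+B, 9:-C, 10:-B, 11:-C, 12:+B, 13:+*
Rule 1 (one point beyond the 3σ limits) is satisfied at point 13.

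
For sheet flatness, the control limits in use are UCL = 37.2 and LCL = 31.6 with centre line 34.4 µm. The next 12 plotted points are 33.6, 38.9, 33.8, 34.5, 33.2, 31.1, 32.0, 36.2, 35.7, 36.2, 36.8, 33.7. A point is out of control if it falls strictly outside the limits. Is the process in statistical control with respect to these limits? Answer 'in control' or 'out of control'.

out of control

Compare each point to [31.6, 37.2]: sample 2 = 38.9 > UCL; sample 6 = 31.1 < LCL.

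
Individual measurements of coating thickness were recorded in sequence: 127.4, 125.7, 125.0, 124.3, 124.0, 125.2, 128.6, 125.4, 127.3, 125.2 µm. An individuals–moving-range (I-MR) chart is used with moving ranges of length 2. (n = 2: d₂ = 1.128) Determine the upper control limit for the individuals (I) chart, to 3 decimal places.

X̄ = (127.4 + 125.7 + 125.0 + 124.3 + 124.0 + 125.2 + 128.6 + 125.4 + 127.3 + 125.2) / 10 = 125.8100
Moving ranges: 1.7, 0.7, 0.7, 0.3, 1.2, 3.4, 3.2, 1.9, 2.1; M̄R̄ = 15.2000 / 9 = 1.6889
UCL = X̄ + 3·M̄R̄/d₂ = 125.8100 + 3 × 1.6889 / 1.128 = 130.3017

130.302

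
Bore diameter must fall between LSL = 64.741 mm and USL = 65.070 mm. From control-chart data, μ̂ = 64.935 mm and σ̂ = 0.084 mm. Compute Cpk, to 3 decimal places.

Cpu = (USL − μ̂) / (3σ̂) = (65.070 − 64.935) / (3 × 0.084) = 0.5357; Cpl = (μ̂ − LSL) / (3σ̂) = (64.935 − 64.741) / (3 × 0.084) = 0.7698; Cpk = min(Cpu, Cpl) = 0.5357

0.536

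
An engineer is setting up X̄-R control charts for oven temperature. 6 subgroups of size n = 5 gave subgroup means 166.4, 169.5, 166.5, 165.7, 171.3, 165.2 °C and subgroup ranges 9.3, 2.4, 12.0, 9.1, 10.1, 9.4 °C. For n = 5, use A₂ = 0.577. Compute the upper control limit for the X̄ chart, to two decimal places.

172.46

X̄̄ = (166.4 + 169.5 + 166.5 + 165.7 + 171.3 + 165.2) / 6 = 1004.6000 / 6 = 167.4333
R̄ = (9.3 + 2.4 + 12.0 + 9.1 + 10.1 + 9.4) / 6 = 52.3000 / 6 = 8.7167
UCL = X̄̄ + A₂·R̄ = 167.4333 + 0.577 × 8.7167 = 172.4629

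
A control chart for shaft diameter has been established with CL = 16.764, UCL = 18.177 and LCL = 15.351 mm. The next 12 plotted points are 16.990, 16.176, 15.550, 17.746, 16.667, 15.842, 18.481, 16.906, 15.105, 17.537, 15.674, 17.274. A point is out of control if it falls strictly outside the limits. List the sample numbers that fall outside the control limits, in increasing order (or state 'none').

Compare each point to [15.351, 18.177]: sample 7 = 18.481 > UCL; sample 9 = 15.105 < LCL.

7, 9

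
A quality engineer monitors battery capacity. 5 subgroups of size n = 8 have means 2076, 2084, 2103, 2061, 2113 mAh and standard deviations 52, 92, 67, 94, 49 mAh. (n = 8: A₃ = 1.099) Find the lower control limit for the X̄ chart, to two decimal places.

2009.59

X̄̄ = (2076 + 2084 + 2103 + 2061 + 2113) / 5 = 2087.4000
s̄ = (52 + 92 + 67 + 94 + 49) / 5 = 70.8000
LCL = X̄̄ − A₃·s̄ = 2087.4000 − 1.099 × 70.8000 = 2009.5908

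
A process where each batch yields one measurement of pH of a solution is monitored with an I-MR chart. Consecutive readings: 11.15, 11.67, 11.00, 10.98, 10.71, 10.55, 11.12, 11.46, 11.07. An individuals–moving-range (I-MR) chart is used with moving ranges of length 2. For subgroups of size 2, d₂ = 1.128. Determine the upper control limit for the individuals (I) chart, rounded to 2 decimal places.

X̄ = (11.15 + 11.67 + 11.00 + 10.98 + 10.71 + 10.55 + 11.12 + 11.46 + 11.07) / 9 = 11.0789
Moving ranges: 0.52, 0.67, 0.02, 0.27, 0.16, 0.57, 0.34, 0.39; M̄R̄ = 2.9400 / 8 = 0.3675
UCL = X̄ + 3·M̄R̄/d₂ = 11.0789 + 3 × 0.3675 / 1.128 = 12.0563

12.06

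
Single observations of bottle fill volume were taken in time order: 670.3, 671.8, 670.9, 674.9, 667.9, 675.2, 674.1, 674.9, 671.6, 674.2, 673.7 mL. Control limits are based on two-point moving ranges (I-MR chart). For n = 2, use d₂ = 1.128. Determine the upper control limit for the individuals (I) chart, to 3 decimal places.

680.395

X̄ = (670.3 + 671.8 + 670.9 + 674.9 + 667.9 + 675.2 + 674.1 + 674.9 + 671.6 + 674.2 + 673.7) / 11 = 672.6818
Moving ranges: 1.5, 0.9, 4.0, 7.0, 7.3, 1.1, 0.8, 3.3, 2.6, 0.5; M̄R̄ = 29.0000 / 10 = 2.9000
UCL = X̄ + 3·M̄R̄/d₂ = 672.6818 + 3 × 2.9000 / 1.128 = 680.3946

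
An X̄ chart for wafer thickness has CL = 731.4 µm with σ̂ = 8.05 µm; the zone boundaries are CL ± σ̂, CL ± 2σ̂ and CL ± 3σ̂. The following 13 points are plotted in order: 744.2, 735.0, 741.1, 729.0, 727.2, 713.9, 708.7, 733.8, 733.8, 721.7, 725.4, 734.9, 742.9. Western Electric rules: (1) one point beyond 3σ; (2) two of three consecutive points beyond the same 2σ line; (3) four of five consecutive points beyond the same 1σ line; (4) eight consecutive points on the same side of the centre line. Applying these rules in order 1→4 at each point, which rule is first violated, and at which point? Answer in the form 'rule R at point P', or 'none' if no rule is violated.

Zone of each point (C = within 1σ̂, B = 1σ̂–2σ̂, A = 2σ̂–3σ̂, * = beyond 3σ̂; sign = side of CL): 1:+B, 2:+C, 3:+B, 4:-C, 5:-C, 6:-A, 7:-A, 8:+C, 9:+C, 10:-B, 11:-C, 12:+C, 13:+B
Rule 2 (two of three consecutive points beyond the same 2σ limit) is satisfied at point 7.

rule 2 at point 7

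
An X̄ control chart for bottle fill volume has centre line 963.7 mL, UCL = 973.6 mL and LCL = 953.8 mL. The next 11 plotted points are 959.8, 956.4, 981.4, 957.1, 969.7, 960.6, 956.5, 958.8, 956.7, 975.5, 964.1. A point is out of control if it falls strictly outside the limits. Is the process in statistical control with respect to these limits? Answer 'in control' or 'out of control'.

out of control

Compare each point to [953.8, 973.6]: sample 3 = 981.4 > UCL; sample 10 = 975.5 > UCL.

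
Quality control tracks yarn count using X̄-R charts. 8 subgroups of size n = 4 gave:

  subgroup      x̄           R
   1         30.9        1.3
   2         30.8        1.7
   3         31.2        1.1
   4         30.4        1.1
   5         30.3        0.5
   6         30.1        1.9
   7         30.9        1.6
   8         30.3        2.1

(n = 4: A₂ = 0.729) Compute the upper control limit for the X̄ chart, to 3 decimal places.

31.642

X̄̄ = (30.9 + 30.8 + 31.2 + 30.4 + 30.3 + 30.1 + 30.9 + 30.3) / 8 = 244.9000 / 8 = 30.6125
R̄ = (1.3 + 1.7 + 1.1 + 1.1 + 0.5 + 1.9 + 1.6 + 2.1) / 8 = 11.3000 / 8 = 1.4125
UCL = X̄̄ + A₂·R̄ = 30.6125 + 0.729 × 1.4125 = 31.6422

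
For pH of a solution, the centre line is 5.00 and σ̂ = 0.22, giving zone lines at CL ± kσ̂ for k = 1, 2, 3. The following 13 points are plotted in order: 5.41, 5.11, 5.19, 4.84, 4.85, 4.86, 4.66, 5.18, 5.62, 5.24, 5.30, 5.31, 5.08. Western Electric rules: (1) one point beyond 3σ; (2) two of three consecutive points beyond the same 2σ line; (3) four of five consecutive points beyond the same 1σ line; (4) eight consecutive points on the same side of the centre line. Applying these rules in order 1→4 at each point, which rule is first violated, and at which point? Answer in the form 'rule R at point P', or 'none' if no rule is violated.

Zone of each point (C = within 1σ̂, B = 1σ̂–2σ̂, A = 2σ̂–3σ̂, * = beyond 3σ̂; sign = side of CL): 1:+B, 2:+C, 3:+C, 4:-C, 5:-C, 6:-C, 7:-B, 8:+C, 9:+A, 10:+B, 11:+B, 12:+B, 13:+C
Rule 3 (four of five consecutive points beyond the same 1σ limit) is satisfied at point 12.

rule 3 at point 12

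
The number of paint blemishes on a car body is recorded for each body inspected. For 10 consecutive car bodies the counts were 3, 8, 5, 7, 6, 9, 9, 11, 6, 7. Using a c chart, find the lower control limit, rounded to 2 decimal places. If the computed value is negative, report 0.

c̄ = (3 + 8 + 5 + 7 + 6 + 9 + 9 + 11 + 6 + 7) / 10 = 71 / 10 = 7.1000
LCL = c̄ − 3√c̄ = 7.1000 − 3 × 2.6646 = -0.8937 → 0 (cannot be negative)

0.00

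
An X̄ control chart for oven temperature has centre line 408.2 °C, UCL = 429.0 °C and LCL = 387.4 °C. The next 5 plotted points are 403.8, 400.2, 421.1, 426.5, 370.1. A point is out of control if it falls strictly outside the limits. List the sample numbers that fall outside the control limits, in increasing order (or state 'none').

Compare each point to [387.4, 429.0]: sample 5 = 370.1 < LCL.

5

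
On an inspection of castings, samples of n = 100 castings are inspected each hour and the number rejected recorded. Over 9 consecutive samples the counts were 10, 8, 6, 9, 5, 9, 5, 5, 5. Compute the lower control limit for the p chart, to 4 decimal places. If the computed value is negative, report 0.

p̄ = Σdᵢ / (k·n) = 62 / (9 × 100) = 0.06889
LCL = p̄ − 3·√(p̄(1−p̄)/n) = 0.06889 − 3 × 0.02533 = -0.00709 → 0 (negative, so LCL = 0)

0.0000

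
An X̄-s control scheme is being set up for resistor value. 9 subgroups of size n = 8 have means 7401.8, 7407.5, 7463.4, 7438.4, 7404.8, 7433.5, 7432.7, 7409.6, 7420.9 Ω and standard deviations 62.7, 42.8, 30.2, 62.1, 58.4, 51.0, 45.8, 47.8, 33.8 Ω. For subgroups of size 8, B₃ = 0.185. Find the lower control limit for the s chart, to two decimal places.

8.93

s̄ = (62.7 + 42.8 + 30.2 + 62.1 + 58.4 + 51.0 + 45.8 + 47.8 + 33.8) / 9 = 48.2889
LCL_s = B₃·s̄ = 0.185 × 48.2889 = 8.9334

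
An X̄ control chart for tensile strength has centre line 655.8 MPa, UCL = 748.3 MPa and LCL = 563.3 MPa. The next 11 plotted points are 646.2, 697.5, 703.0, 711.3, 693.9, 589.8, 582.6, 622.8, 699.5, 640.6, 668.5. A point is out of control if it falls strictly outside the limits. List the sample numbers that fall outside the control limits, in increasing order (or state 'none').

none

All 11 points lie within [563.3, 748.3].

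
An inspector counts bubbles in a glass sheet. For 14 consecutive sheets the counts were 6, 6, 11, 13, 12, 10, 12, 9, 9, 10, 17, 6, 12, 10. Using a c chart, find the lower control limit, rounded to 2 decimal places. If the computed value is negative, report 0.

c̄ = (6 + 6 + 11 + 13 + 12 + 10 + 12 + 9 + 9 + 10 + 17 + 6 + 12 + 10) / 14 = 143 / 14 = 10.2143
LCL = c̄ − 3√c̄ = 10.2143 − 3 × 3.1960 = 0.6263

0.63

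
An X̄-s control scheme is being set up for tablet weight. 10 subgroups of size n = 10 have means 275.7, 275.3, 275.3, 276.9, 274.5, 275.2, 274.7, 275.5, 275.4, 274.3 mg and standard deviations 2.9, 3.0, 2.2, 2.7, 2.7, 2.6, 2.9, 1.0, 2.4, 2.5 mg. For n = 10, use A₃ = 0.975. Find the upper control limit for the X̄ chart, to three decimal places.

277.708

X̄̄ = (275.7 + 275.3 + 275.3 + 276.9 + 274.5 + 275.2 + 274.7 + 275.5 + 275.4 + 274.3) / 10 = 275.2800
s̄ = (2.9 + 3.0 + 2.2 + 2.7 + 2.7 + 2.6 + 2.9 + 1.0 + 2.4 + 2.5) / 10 = 2.4900
UCL = X̄̄ + A₃·s̄ = 275.2800 + 0.975 × 2.4900 = 277.7078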